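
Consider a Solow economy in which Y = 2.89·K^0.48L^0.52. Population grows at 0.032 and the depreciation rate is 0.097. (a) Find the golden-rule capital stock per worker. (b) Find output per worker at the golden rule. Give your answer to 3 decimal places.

Capital per worker breaks even when investment replaces (n + δ)·k; here n + δ = 0.129.
Maximizing c = f(k) − (n+δ)·k gives f'(k) = n+δ, i.e. 0.48·2.89·k^(0.48−1) = 0.129, so k_gold = (0.48·2.89/0.129)^(1/0.52) ≈ 96.3272.
y_gold = 2.89·96.3272^0.48 ≈ 25.8879.

(a) k_gold ≈ 96.327; (b) y_gold ≈ 25.888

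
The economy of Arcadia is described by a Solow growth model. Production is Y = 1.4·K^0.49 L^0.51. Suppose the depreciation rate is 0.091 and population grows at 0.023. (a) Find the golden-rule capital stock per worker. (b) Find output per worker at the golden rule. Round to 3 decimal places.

(a) k_gold ≈ 33.750; (b) y_gold ≈ 7.852

The effective depreciation rate is n + δ = 0.023 + 0.091 = 0.114.
At the golden rule the marginal product of capital equals n+δ: 0.49·1.4·k^(0.49−1) = 0.114. Solving, k_gold = (0.49·1.4/0.114)^(1/0.51) ≈ 33.7499.
y_gold = 1.4·33.7499^0.49 ≈ 7.8520.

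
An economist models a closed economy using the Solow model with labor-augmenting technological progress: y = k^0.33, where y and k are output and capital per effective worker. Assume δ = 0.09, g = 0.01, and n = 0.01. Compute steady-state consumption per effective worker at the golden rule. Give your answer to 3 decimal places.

n + g + δ = 0.01 + 0.01 + 0.09 = 0.11.
Maximizing c = f(k) − (n+g+δ)·k gives f'(k) = n+g+δ, i.e. 0.33·k^(0.33−1) = 0.11, so k_gold = (0.33/0.11)^(1/0.67) ≈ 5.1537.
y_gold = 5.1537^0.33 ≈ 1.7179.
c_gold = y_gold − (n+g+δ)·k_gold = 1.7179 − 0.11·5.1537 ≈ 1.1510.

c_gold ≈ 1.151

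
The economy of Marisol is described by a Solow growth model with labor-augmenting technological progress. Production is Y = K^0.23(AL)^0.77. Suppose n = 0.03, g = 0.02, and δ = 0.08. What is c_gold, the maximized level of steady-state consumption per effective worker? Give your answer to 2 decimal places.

c_gold ≈ 0.91

Capital per effective worker breaks even when investment replaces (n + g + δ)·k; here n + g + δ = 0.13.
Setting f'(k) = n+g+δ gives 0.23·k^(0.23−1) = 0.13, hence k_gold = (0.23/0.13)^(1/0.77) ≈ 2.0980.
y_gold = 2.0980^0.23 ≈ 1.1858.
c_gold = y_gold − (n+g+δ)·k_gold = 1.1858 − 0.13·2.0980 ≈ 0.9131.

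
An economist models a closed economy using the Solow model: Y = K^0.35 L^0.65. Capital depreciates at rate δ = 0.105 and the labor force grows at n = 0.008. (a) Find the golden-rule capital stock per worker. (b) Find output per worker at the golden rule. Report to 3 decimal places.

(a) k_gold ≈ 5.693; (b) y_gold ≈ 1.838

Capital per worker breaks even when investment replaces (n + δ)·k; here n + δ = 0.113.
Setting f'(k) = n+δ gives 0.35·k^(0.35−1) = 0.113, hence k_gold = (0.35/0.113)^(1/0.65) ≈ 5.6934.
y_gold = 5.6934^0.35 ≈ 1.8381.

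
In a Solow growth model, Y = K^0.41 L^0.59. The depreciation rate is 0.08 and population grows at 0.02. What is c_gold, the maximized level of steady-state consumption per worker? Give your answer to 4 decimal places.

c_gold ≈ 1.5728

The effective depreciation rate is n + δ = 0.02 + 0.08 = 0.1.
Setting f'(k) = n+δ gives 0.41·k^(0.41−1) = 0.1, hence k_gold = (0.41/0.1)^(1/0.59) ≈ 10.9299.
y_gold = 10.9299^0.41 ≈ 2.6658.
c_gold = y_gold − (n+δ)·k_gold = 2.6658 − 0.1·10.9299 ≈ 1.5728.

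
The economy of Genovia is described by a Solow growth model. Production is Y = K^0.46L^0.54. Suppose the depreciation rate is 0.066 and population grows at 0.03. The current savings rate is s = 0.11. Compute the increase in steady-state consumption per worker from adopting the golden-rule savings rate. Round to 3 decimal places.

n + δ = 0.03 + 0.066 = 0.096.
Current steady state (s = 0.11): k* = (0.11/0.096)^(1/0.54) ≈ 1.2867, y* = 1.2867^0.46 ≈ 1.1230, c* = (1−0.11)·1.1230 ≈ 0.9994.
Golden rule sets MPK = n+δ: 0.46·k^(0.46−1) = 0.096, so k_gold = (0.46/0.096)^(1/0.54) ≈ 18.2037.
y_gold = 18.2037^0.46 ≈ 3.7990, c_gold = y_gold − 0.096·k_gold ≈ 2.0515.
Gain: Δc = 2.0515 − 0.9994 ≈ 1.0521.

Δc ≈ 1.052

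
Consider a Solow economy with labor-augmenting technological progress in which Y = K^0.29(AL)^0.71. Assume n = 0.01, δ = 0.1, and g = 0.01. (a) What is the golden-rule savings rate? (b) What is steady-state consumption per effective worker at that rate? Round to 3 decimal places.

Capital per effective worker breaks even when investment replaces (n + g + δ)·k; here n + g + δ = 0.12.
For Cobb-Douglas, s_gold equals capital's share: s_gold = 0.29.
Maximizing c = f(k) − (n+g+δ)·k gives f'(k) = n+g+δ, i.e. 0.29·k^(0.29−1) = 0.12, so k_gold = (0.29/0.12)^(1/0.71) ≈ 3.4653.
y_gold = 3.4653^0.29 ≈ 1.4339; c_gold = (1−0.29)·y_gold ≈ 1.0181.

(a) s_gold = 0.290; (b) c_gold ≈ 1.018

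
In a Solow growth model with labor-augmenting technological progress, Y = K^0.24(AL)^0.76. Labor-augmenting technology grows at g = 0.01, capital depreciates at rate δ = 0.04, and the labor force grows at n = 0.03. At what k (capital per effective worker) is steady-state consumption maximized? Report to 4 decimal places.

k_gold ≈ 4.2442

n + g + δ = 0.03 + 0.01 + 0.04 = 0.08.
Setting f'(k) = n+g+δ gives 0.24·k^(0.24−1) = 0.08, hence k_gold = (0.24/0.08)^(1/0.76) ≈ 4.2442.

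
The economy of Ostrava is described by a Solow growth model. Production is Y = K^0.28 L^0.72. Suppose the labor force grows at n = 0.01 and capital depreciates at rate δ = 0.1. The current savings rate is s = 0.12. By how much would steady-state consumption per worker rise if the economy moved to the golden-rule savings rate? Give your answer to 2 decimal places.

Δc ≈ 0.13

n + δ = 0.01 + 0.1 = 0.11.
Current steady state (s = 0.12): k* = (0.12/0.11)^(1/0.72) ≈ 1.1285, y* = 1.1285^0.28 ≈ 1.0344, c* = (1−0.12)·1.0344 ≈ 0.9103.
At the golden rule the marginal product of capital equals n+δ: 0.28·k^(0.28−1) = 0.11. Solving, k_gold = (0.28/0.11)^(1/0.72) ≈ 3.6607.
y_gold = 3.6607^0.28 ≈ 1.4381, c_gold = y_gold − 0.11·k_gold ≈ 1.0355.
Gain: Δc = 1.0355 − 0.9103 ≈ 0.1252.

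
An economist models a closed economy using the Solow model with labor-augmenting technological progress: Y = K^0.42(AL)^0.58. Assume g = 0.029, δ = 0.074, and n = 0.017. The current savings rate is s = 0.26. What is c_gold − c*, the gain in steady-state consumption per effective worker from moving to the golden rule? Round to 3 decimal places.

Capital per effective worker breaks even when investment replaces (n + g + δ)·k; here n + g + δ = 0.12.
Current steady state (s = 0.26): k* = (0.26/0.12)^(1/0.58) ≈ 3.7927, y* = 3.7927^0.42 ≈ 1.7505, c* = (1−0.26)·1.7505 ≈ 1.2954.
Setting f'(k) = n+g+δ gives 0.42·k^(0.42−1) = 0.12, hence k_gold = (0.42/0.12)^(1/0.58) ≈ 8.6706.
y_gold = 8.6706^0.42 ≈ 2.4773, c_gold = y_gold − 0.12·k_gold ≈ 1.4368.
Gain: Δc = 1.4368 − 1.2954 ≈ 0.1415.

Δc ≈ 0.141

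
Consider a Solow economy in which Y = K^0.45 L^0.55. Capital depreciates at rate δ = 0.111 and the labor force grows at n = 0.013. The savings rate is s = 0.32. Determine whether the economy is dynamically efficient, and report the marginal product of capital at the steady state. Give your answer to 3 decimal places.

Break-even investment rate: n + δ = 0.013 + 0.111 = 0.124.
Steady-state k*: s·k^0.45 = 0.124·k gives k* = (0.32/0.124)^(1/0.55) ≈ 5.6053.
MPK = 0.45·5.6053^(-0.55) ≈ 0.1744.
MPK > n+δ = 0.124, so the economy is dynamically efficient (under-saving).

dynamically efficient; MPK ≈ 0.174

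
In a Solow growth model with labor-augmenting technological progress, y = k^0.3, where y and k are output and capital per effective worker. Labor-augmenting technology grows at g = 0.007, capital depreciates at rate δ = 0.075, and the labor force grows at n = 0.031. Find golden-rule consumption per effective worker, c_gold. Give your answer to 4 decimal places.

c_gold ≈ 1.0637

n + g + δ = 0.031 + 0.007 + 0.075 = 0.113.
Golden rule sets MPK = n+g+δ: 0.3·k^(0.3−1) = 0.113, so k_gold = (0.3/0.113)^(1/0.7) ≈ 4.0344.
y_gold = 4.0344^0.3 ≈ 1.5196.
c_gold = y_gold − (n+g+δ)·k_gold = 1.5196 − 0.113·4.0344 ≈ 1.0637.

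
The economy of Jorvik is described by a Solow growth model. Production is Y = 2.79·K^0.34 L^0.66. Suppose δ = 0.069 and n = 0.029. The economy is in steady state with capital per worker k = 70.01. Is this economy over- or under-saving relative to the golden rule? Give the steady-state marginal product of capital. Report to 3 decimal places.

n + δ = 0.029 + 0.069 = 0.098.
MPK = 0.34·2.79·k^(0.34−1) = 0.34·2.79·70.01^(-0.66) ≈ 0.0574.
MPK < 0.098, so the economy is dynamically inefficient (over-saving).

over-saving; MPK ≈ 0.057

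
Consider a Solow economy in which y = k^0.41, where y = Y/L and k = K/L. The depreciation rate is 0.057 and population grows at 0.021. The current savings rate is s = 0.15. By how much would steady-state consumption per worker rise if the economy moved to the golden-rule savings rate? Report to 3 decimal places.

Break-even investment rate: n + δ = 0.021 + 0.057 = 0.078.
Current steady state (s = 0.15): k* = (0.15/0.078)^(1/0.59) ≈ 3.0294, y* = 3.0294^0.41 ≈ 1.5753, c* = (1−0.15)·1.5753 ≈ 1.3390.
At the golden rule the marginal product of capital equals n+δ: 0.41·k^(0.41−1) = 0.078. Solving, k_gold = (0.41/0.078)^(1/0.59) ≈ 16.6536.
y_gold = 16.6536^0.41 ≈ 3.1682, c_gold = y_gold − 0.078·k_gold ≈ 1.8693.
Gain: Δc = 1.8693 − 1.3390 ≈ 0.5303.

Δc ≈ 0.530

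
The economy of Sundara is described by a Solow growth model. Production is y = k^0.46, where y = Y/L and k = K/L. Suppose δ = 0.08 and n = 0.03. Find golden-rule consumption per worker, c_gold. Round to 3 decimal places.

c_gold ≈ 1.827

n + δ = 0.03 + 0.08 = 0.11.
At the golden rule the marginal product of capital equals n+δ: 0.46·k^(0.46−1) = 0.11. Solving, k_gold = (0.46/0.11)^(1/0.54) ≈ 14.1474.
y_gold = 14.1474^0.46 ≈ 3.3831.
c_gold = y_gold − (n+δ)·k_gold = 3.3831 − 0.11·14.1474 ≈ 1.8269.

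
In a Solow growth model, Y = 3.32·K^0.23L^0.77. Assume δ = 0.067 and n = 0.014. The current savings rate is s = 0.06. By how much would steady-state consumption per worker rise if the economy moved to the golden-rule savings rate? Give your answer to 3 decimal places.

The effective depreciation rate is n + δ = 0.014 + 0.067 = 0.081.
Current steady state (s = 0.06): k* = (0.06·3.32/0.081)^(1/0.77) ≈ 3.2176, y* = 3.32·3.2176^0.23 ≈ 4.3438, c* = (1−0.06)·4.3438 ≈ 4.0832.
Setting f'(k) = n+δ gives 0.23·3.32·k^(0.23−1) = 0.081, hence k_gold = (0.23·3.32/0.081)^(1/0.77) ≈ 18.4259.
y_gold = 3.32·18.4259^0.23 ≈ 6.4891, c_gold = y_gold − 0.081·k_gold ≈ 4.9966.
Gain: Δc = 4.9966 − 4.0832 ≈ 0.9134.

Δc ≈ 0.913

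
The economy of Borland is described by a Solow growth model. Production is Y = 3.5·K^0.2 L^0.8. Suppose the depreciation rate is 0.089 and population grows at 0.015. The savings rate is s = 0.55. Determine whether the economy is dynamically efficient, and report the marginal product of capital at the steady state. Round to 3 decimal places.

dynamically inefficient; MPK ≈ 0.038

The effective depreciation rate is n + δ = 0.015 + 0.089 = 0.104.
Steady-state k*: s·A·k^0.2 = 0.104·k gives k* = (0.55·3.5/0.104)^(1/0.8) ≈ 38.3925.
MPK = 0.2·3.5·38.3925^(-0.8) ≈ 0.0378.
MPK < n+δ = 0.104, so the economy is dynamically inefficient (over-saving).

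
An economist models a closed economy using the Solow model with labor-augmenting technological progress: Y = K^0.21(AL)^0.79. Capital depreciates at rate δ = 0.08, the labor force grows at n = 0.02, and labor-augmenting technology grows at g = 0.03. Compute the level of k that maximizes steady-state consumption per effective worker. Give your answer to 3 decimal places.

Break-even investment rate: n + g + δ = 0.02 + 0.03 + 0.08 = 0.13.
Setting f'(k) = n+g+δ gives 0.21·k^(0.21−1) = 0.13, hence k_gold = (0.21/0.13)^(1/0.79) ≈ 1.8350.

k_gold ≈ 1.835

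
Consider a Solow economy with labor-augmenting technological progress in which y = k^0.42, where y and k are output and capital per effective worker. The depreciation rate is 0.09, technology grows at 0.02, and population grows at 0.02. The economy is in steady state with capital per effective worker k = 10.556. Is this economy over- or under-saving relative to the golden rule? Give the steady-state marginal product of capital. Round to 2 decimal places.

The effective depreciation rate is n + g + δ = 0.02 + 0.02 + 0.09 = 0.13.
MPK = 0.42·k^(0.42−1) = 0.42·10.556^(-0.58) ≈ 0.1071.
MPK < 0.13, so the economy is dynamically inefficient (over-saving).

over-saving; MPK ≈ 0.11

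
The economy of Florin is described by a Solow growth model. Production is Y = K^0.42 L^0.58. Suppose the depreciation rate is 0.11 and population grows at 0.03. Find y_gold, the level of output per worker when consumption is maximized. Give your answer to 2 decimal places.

y_gold ≈ 2.22

Break-even investment rate: n + δ = 0.03 + 0.11 = 0.14.
Setting f'(k) = n+δ gives 0.42·k^(0.42−1) = 0.14, hence k_gold = (0.42/0.14)^(1/0.58) ≈ 6.6470.
Output: y_gold = k_gold^0.42 = 6.6470^0.42 ≈ 2.2157.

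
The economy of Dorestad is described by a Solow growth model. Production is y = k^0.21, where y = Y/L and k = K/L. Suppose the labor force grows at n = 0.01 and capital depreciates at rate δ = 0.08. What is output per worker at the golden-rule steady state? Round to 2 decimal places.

Break-even investment rate: n + δ = 0.01 + 0.08 = 0.09.
Setting f'(k) = n+δ gives 0.21·k^(0.21−1) = 0.09, hence k_gold = (0.21/0.09)^(1/0.79) ≈ 2.9228.
Output: y_gold = k_gold^0.21 = 2.9228^0.21 ≈ 1.2526.

y_gold ≈ 1.25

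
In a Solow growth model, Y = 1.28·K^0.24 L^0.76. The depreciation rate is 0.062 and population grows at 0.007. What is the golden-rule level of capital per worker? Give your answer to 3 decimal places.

The effective depreciation rate is n + δ = 0.007 + 0.062 = 0.069.
Setting f'(k) = n+δ gives 0.24·1.28·k^(0.24−1) = 0.069, hence k_gold = (0.24·1.28/0.069)^(1/0.76) ≈ 7.1348.

k_gold ≈ 7.135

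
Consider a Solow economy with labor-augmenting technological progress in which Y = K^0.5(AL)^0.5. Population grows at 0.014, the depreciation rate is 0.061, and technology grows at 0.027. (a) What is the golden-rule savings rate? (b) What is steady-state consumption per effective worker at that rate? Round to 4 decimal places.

(a) s_gold = 0.5000; (b) c_gold ≈ 2.4510

The effective depreciation rate is n + g + δ = 0.014 + 0.027 + 0.061 = 0.102.
For Cobb-Douglas, s_gold equals capital's share: s_gold = 0.5.
Golden rule sets MPK = n+g+δ: 0.5·k^(0.5−1) = 0.102, so k_gold = (0.5/0.102)^(1/0.5) ≈ 24.0292.
y_gold = 24.0292^0.5 ≈ 4.9020; c_gold = (1−0.5)·y_gold ≈ 2.4510.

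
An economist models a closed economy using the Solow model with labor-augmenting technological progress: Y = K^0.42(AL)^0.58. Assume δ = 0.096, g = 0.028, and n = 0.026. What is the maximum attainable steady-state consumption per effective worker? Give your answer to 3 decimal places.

The effective depreciation rate is n + g + δ = 0.026 + 0.028 + 0.096 = 0.15.
Golden rule sets MPK = n+g+δ: 0.42·k^(0.42−1) = 0.15, so k_gold = (0.42/0.15)^(1/0.58) ≈ 5.9015.
y_gold = 5.9015^0.42 ≈ 2.1077.
c_gold = y_gold − (n+g+δ)·k_gold = 2.1077 − 0.15·5.9015 ≈ 1.2225.

c_gold ≈ 1.222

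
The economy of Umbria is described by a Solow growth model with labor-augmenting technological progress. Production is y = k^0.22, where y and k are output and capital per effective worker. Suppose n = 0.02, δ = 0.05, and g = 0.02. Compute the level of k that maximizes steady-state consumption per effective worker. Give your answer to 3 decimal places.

k_gold ≈ 3.145

n + g + δ = 0.02 + 0.02 + 0.05 = 0.09.
Golden rule sets MPK = n+g+δ: 0.22·k^(0.22−1) = 0.09, so k_gold = (0.22/0.09)^(1/0.78) ≈ 3.1453.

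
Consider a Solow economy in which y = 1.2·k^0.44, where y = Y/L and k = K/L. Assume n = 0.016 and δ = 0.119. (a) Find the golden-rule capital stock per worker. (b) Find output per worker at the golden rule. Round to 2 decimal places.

Capital per worker breaks even when investment replaces (n + δ)·k; here n + δ = 0.135.
At the golden rule the marginal product of capital equals n+δ: 0.44·1.2·k^(0.44−1) = 0.135. Solving, k_gold = (0.44·1.2/0.135)^(1/0.56) ≈ 11.4203.
y_gold = 1.2·11.4203^0.44 ≈ 3.5040.

(a) k_gold ≈ 11.42; (b) y_gold ≈ 3.50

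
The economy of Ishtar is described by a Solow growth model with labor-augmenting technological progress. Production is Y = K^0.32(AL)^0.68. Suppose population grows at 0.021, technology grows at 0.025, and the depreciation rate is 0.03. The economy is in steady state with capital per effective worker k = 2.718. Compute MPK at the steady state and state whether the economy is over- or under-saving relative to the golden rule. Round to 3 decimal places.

under-saving; MPK ≈ 0.162

Capital per effective worker breaks even when investment replaces (n + g + δ)·k; here n + g + δ = 0.076.
MPK = 0.32·k^(0.32−1) = 0.32·2.718^(-0.68) ≈ 0.1621.
MPK > 0.076, so the economy is dynamically efficient (under-saving).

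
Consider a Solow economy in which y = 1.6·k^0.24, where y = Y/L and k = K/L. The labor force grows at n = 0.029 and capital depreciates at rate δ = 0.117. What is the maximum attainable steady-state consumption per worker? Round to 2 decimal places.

Break-even investment rate: n + δ = 0.029 + 0.117 = 0.146.
Golden rule sets MPK = n+δ: 0.24·1.6·k^(0.24−1) = 0.146, so k_gold = (0.24·1.6/0.146)^(1/0.76) ≈ 3.5695.
y_gold = 1.6·3.5695^0.24 ≈ 2.1714.
c_gold = y_gold − (n+δ)·k_gold = 2.1714 − 0.146·3.5695 ≈ 1.6503.

c_gold ≈ 1.65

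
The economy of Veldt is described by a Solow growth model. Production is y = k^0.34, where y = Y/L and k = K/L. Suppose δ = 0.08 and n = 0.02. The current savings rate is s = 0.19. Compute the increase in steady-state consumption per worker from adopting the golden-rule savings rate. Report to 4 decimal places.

n + δ = 0.02 + 0.08 = 0.1.
Current steady state (s = 0.19): k* = (0.19/0.1)^(1/0.66) ≈ 2.6446, y* = 2.6446^0.34 ≈ 1.3919, c* = (1−0.19)·1.3919 ≈ 1.1274.
Maximizing c = f(k) − (n+δ)·k gives f'(k) = n+δ, i.e. 0.34·k^(0.34−1) = 0.1, so k_gold = (0.34/0.1)^(1/0.66) ≈ 6.3866.
y_gold = 6.3866^0.34 ≈ 1.8784, c_gold = y_gold − 0.1·k_gold ≈ 1.2398.
Gain: Δc = 1.2398 − 1.1274 ≈ 0.1123.

Δc ≈ 0.1123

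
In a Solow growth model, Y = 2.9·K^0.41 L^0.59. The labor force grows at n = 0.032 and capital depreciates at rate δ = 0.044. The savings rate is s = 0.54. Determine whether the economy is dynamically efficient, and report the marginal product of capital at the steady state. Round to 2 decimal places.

dynamically inefficient; MPK ≈ 0.06

Break-even investment rate: n + δ = 0.032 + 0.044 = 0.076.
Steady-state k*: s·A·k^0.41 = 0.076·k gives k* = (0.54·2.9/0.076)^(1/0.59) ≈ 168.6870.
MPK = 0.41·2.9·168.6870^(-0.59) ≈ 0.0577.
MPK < n+δ = 0.076, so the economy is dynamically inefficient (over-saving).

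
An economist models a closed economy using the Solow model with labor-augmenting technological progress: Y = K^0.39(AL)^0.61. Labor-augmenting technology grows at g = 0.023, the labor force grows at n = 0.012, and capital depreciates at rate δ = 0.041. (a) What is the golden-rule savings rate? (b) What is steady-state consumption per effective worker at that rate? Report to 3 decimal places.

(a) s_gold = 0.390; (b) c_gold ≈ 1.736

The effective depreciation rate is n + g + δ = 0.012 + 0.023 + 0.041 = 0.076.
For Cobb-Douglas, s_gold equals capital's share: s_gold = 0.39.
Setting f'(k) = n+g+δ gives 0.39·k^(0.39−1) = 0.076, hence k_gold = (0.39/0.076)^(1/0.61) ≈ 14.5998.
y_gold = 14.5998^0.39 ≈ 2.8451; c_gold = (1−0.39)·y_gold ≈ 1.7355.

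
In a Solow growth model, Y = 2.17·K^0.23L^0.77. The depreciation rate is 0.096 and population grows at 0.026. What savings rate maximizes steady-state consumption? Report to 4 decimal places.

s_gold = 0.2300

Break-even investment rate: n + δ = 0.026 + 0.096 = 0.122.
At the golden rule MPK = n+δ, and in any Cobb-Douglas steady state s = (n+δ)·k/y = MPK·k/y = capital's share 0.23.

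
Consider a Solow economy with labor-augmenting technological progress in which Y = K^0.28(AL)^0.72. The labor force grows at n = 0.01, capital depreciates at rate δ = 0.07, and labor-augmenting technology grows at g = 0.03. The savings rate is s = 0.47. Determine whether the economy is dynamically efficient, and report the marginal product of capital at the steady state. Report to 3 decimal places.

Capital per effective worker breaks even when investment replaces (n + g + δ)·k; here n + g + δ = 0.11.
Steady-state k*: s·k^0.28 = 0.11·k gives k* = (0.47/0.11)^(1/0.72) ≈ 7.5159.
MPK = 0.28·7.5159^(-0.72) ≈ 0.0655.
MPK < n+g+δ = 0.11, so the economy is dynamically inefficient (over-saving).

dynamically inefficient; MPK ≈ 0.066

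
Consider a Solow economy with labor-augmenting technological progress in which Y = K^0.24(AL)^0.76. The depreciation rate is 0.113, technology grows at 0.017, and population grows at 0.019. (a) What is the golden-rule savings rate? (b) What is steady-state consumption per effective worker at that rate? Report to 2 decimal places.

The effective depreciation rate is n + g + δ = 0.019 + 0.017 + 0.113 = 0.149.
For Cobb-Douglas, s_gold equals capital's share: s_gold = 0.24.
Setting f'(k) = n+g+δ gives 0.24·k^(0.24−1) = 0.149, hence k_gold = (0.24/0.149)^(1/0.76) ≈ 1.8724.
y_gold = 1.8724^0.24 ≈ 1.1625; c_gold = (1−0.24)·y_gold ≈ 0.8835.

(a) s_gold = 0.24; (b) c_gold ≈ 0.88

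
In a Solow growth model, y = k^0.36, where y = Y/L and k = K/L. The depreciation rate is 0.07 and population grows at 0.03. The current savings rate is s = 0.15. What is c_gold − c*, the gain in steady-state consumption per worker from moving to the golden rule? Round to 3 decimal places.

Δc ≈ 0.248

n + δ = 0.03 + 0.07 = 0.1.
Current steady state (s = 0.15): k* = (0.15/0.1)^(1/0.64) ≈ 1.8843, y* = 1.8843^0.36 ≈ 1.2562, c* = (1−0.15)·1.2562 ≈ 1.0678.
At the golden rule the marginal product of capital equals n+δ: 0.36·k^(0.36−1) = 0.1. Solving, k_gold = (0.36/0.1)^(1/0.64) ≈ 7.3998.
y_gold = 7.3998^0.36 ≈ 2.0555, c_gold = y_gold − 0.1·k_gold ≈ 1.3155.
Gain: Δc = 1.3155 − 1.0678 ≈ 0.2478.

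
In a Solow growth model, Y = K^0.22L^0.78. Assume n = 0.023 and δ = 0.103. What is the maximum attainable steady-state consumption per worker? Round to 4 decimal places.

c_gold ≈ 0.9128

The effective depreciation rate is n + δ = 0.023 + 0.103 = 0.126.
Maximizing c = f(k) − (n+δ)·k gives f'(k) = n+δ, i.e. 0.22·k^(0.22−1) = 0.126, so k_gold = (0.22/0.126)^(1/0.78) ≈ 2.0433.
y_gold = 2.0433^0.22 ≈ 1.1702.
c_gold = y_gold − (n+δ)·k_gold = 1.1702 − 0.126·2.0433 ≈ 0.9128.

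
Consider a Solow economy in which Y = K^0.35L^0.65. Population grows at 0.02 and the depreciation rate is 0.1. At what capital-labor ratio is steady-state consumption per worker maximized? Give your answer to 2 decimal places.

k_gold ≈ 5.19

The effective depreciation rate is n + δ = 0.02 + 0.1 = 0.12.
Maximizing c = f(k) − (n+δ)·k gives f'(k) = n+δ, i.e. 0.35·k^(0.35−1) = 0.12, so k_gold = (0.35/0.12)^(1/0.65) ≈ 5.1905.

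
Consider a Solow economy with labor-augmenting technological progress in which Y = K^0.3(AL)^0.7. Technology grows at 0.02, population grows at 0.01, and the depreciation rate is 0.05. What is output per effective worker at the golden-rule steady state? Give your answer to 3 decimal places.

y_gold ≈ 1.762

n + g + δ = 0.01 + 0.02 + 0.05 = 0.08.
Maximizing c = f(k) − (n+g+δ)·k gives f'(k) = n+g+δ, i.e. 0.3·k^(0.3−1) = 0.08, so k_gold = (0.3/0.08)^(1/0.7) ≈ 6.6076.
Output: y_gold = k_gold^0.3 = 6.6076^0.3 ≈ 1.7620.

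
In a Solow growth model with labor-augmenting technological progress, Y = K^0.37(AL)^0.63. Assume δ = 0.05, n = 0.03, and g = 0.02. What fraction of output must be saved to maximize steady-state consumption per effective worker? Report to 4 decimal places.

n + g + δ = 0.03 + 0.02 + 0.05 = 0.1.
At the golden rule MPK = n+g+δ, and in any Cobb-Douglas steady state s = (n+g+δ)·k/y = MPK·k/y = capital's share 0.37.

s_gold = 0.3700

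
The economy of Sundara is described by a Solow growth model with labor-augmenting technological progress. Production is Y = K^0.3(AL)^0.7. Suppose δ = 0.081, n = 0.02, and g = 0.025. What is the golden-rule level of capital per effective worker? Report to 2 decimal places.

k_gold ≈ 3.45

n + g + δ = 0.02 + 0.025 + 0.081 = 0.126.
At the golden rule the marginal product of capital equals n+g+δ: 0.3·k^(0.3−1) = 0.126. Solving, k_gold = (0.3/0.126)^(1/0.7) ≈ 3.4531.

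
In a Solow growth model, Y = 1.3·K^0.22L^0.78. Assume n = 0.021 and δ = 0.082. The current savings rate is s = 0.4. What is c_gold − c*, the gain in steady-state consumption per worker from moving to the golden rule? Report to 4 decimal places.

Δc ≈ 0.1210

The effective depreciation rate is n + δ = 0.021 + 0.082 = 0.103.
Current steady state (s = 0.4): k* = (0.4·1.3/0.103)^(1/0.78) ≈ 7.9707, y* = 1.3·7.9707^0.22 ≈ 2.0524, c* = (1−0.4)·2.0524 ≈ 1.2315.
At the golden rule the marginal product of capital equals n+δ: 0.22·1.3·k^(0.22−1) = 0.103. Solving, k_gold = (0.22·1.3/0.103)^(1/0.78) ≈ 3.7036.
y_gold = 1.3·3.7036^0.22 ≈ 1.7340, c_gold = y_gold − 0.103·k_gold ≈ 1.3525.
Gain: Δc = 1.3525 − 1.2315 ≈ 0.1210.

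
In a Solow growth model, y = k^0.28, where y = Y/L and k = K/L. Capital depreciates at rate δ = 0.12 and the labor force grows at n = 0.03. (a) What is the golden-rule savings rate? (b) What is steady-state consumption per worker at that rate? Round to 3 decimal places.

n + δ = 0.03 + 0.12 = 0.15.
For Cobb-Douglas, s_gold equals capital's share: s_gold = 0.28.
Maximizing c = f(k) − (n+δ)·k gives f'(k) = n+δ, i.e. 0.28·k^(0.28−1) = 0.15, so k_gold = (0.28/0.15)^(1/0.72) ≈ 2.3795.
y_gold = 2.3795^0.28 ≈ 1.2747; c_gold = (1−0.28)·y_gold ≈ 0.9178.

(a) s_gold = 0.280; (b) c_gold ≈ 0.918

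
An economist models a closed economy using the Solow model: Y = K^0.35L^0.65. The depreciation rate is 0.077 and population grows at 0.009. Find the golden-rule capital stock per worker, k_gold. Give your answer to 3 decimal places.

k_gold ≈ 8.666

Capital per worker breaks even when investment replaces (n + δ)·k; here n + δ = 0.086.
Maximizing c = f(k) − (n+δ)·k gives f'(k) = n+δ, i.e. 0.35·k^(0.35−1) = 0.086, so k_gold = (0.35/0.086)^(1/0.65) ≈ 8.6656.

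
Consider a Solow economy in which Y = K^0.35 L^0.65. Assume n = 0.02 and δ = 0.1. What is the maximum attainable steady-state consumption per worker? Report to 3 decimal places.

Break-even investment rate: n + δ = 0.02 + 0.1 = 0.12.
Setting f'(k) = n+δ gives 0.35·k^(0.35−1) = 0.12, hence k_gold = (0.35/0.12)^(1/0.65) ≈ 5.1905.
y_gold = 5.1905^0.35 ≈ 1.7796.
c_gold = y_gold − (n+δ)·k_gold = 1.7796 − 0.12·5.1905 ≈ 1.1567.

c_gold ≈ 1.157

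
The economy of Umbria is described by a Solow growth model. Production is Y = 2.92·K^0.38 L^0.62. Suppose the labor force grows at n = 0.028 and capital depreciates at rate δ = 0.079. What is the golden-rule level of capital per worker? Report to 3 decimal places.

Capital per worker breaks even when investment replaces (n + δ)·k; here n + δ = 0.107.
At the golden rule the marginal product of capital equals n+δ: 0.38·2.92·k^(0.38−1) = 0.107. Solving, k_gold = (0.38·2.92/0.107)^(1/0.62) ≈ 43.4870.

k_gold ≈ 43.487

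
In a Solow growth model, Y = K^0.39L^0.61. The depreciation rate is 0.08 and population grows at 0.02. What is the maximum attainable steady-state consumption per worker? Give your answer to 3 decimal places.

Capital per worker breaks even when investment replaces (n + δ)·k; here n + δ = 0.1.
Golden rule sets MPK = n+δ: 0.39·k^(0.39−1) = 0.1, so k_gold = (0.39/0.1)^(1/0.61) ≈ 9.3102.
y_gold = 9.3102^0.39 ≈ 2.3872.
c_gold = y_gold − (n+δ)·k_gold = 2.3872 − 0.1·9.3102 ≈ 1.4562.

c_gold ≈ 1.456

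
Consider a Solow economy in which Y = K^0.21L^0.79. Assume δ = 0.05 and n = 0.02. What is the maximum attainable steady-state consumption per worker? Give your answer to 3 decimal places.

n + δ = 0.02 + 0.05 = 0.07.
Setting f'(k) = n+δ gives 0.21·k^(0.21−1) = 0.07, hence k_gold = (0.21/0.07)^(1/0.79) ≈ 4.0175.
y_gold = 4.0175^0.21 ≈ 1.3392.
c_gold = y_gold − (n+δ)·k_gold = 1.3392 − 0.07·4.0175 ≈ 1.0579.

c_gold ≈ 1.058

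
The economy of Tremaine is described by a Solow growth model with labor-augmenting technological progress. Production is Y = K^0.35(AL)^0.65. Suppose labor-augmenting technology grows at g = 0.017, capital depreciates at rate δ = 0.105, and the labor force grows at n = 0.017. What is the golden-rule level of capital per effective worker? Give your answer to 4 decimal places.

k_gold ≈ 4.1400

The effective depreciation rate is n + g + δ = 0.017 + 0.017 + 0.105 = 0.139.
Maximizing c = f(k) − (n+g+δ)·k gives f'(k) = n+g+δ, i.e. 0.35·k^(0.35−1) = 0.139, so k_gold = (0.35/0.139)^(1/0.65) ≈ 4.1400.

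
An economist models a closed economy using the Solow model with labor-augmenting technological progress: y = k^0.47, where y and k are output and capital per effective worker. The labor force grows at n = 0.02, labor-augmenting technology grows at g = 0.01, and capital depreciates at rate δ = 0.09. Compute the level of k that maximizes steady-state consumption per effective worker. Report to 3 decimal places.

Capital per effective worker breaks even when investment replaces (n + g + δ)·k; here n + g + δ = 0.12.
Golden rule sets MPK = n+g+δ: 0.47·k^(0.47−1) = 0.12, so k_gold = (0.47/0.12)^(1/0.53) ≈ 13.1435.

k_gold ≈ 13.143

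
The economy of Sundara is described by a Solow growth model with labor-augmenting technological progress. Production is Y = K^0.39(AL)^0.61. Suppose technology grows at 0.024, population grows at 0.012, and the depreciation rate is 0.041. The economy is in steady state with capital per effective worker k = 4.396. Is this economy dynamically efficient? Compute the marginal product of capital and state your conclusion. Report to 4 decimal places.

Break-even investment rate: n + g + δ = 0.012 + 0.024 + 0.041 = 0.077.
MPK = 0.39·k^(0.39−1) = 0.39·4.396^(-0.61) ≈ 0.1581.
MPK > 0.077, so the economy is dynamically efficient (under-saving).

dynamically efficient; MPK ≈ 0.1581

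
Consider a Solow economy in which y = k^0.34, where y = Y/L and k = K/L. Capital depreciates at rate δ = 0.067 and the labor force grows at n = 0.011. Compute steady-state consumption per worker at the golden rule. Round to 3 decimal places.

c_gold ≈ 1.409

n + δ = 0.011 + 0.067 = 0.078.
At the golden rule the marginal product of capital equals n+δ: 0.34·k^(0.34−1) = 0.078. Solving, k_gold = (0.34/0.078)^(1/0.66) ≈ 9.3060.
y_gold = 9.3060^0.34 ≈ 2.1349.
c_gold = y_gold − (n+δ)·k_gold = 2.1349 − 0.078·9.3060 ≈ 1.4090.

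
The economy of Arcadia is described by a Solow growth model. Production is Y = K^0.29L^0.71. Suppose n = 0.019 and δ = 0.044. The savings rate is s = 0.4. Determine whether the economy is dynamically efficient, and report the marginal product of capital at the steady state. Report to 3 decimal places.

dynamically inefficient; MPK ≈ 0.046

n + δ = 0.019 + 0.044 = 0.063.
Steady-state k*: s·k^0.29 = 0.063·k gives k* = (0.4/0.063)^(1/0.71) ≈ 13.5080.
MPK = 0.29·13.5080^(-0.71) ≈ 0.0457.
MPK < n+δ = 0.063, so the economy is dynamically inefficient (over-saving).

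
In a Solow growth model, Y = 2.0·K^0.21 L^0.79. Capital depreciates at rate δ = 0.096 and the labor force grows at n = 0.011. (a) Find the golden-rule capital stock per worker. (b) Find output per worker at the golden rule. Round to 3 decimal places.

Break-even investment rate: n + δ = 0.011 + 0.096 = 0.107.
Setting f'(k) = n+δ gives 0.21·2.0·k^(0.21−1) = 0.107, hence k_gold = (0.21·2.0/0.107)^(1/0.79) ≈ 5.6458.
y_gold = 2.0·5.6458^0.21 ≈ 2.8767.

(a) k_gold ≈ 5.646; (b) y_gold ≈ 2.877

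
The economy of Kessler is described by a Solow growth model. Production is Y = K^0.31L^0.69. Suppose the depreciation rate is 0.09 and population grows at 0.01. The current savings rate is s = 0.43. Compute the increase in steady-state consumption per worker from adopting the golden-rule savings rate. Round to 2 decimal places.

The effective depreciation rate is n + δ = 0.01 + 0.09 = 0.1.
Current steady state (s = 0.43): k* = (0.43/0.1)^(1/0.69) ≈ 8.2808, y* = 8.2808^0.31 ≈ 1.9258, c* = (1−0.43)·1.9258 ≈ 1.0977.
Golden rule sets MPK = n+δ: 0.31·k^(0.31−1) = 0.1, so k_gold = (0.31/0.1)^(1/0.69) ≈ 5.1537.
y_gold = 5.1537^0.31 ≈ 1.6625, c_gold = y_gold − 0.1·k_gold ≈ 1.1471.
Gain: Δc = 1.1471 − 1.0977 ≈ 0.0494.

Δc ≈ 0.05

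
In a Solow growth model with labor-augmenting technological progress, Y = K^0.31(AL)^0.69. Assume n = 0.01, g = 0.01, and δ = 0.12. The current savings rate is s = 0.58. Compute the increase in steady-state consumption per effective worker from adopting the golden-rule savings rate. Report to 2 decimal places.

The effective depreciation rate is n + g + δ = 0.01 + 0.01 + 0.12 = 0.14.
Current steady state (s = 0.58): k* = (0.58/0.14)^(1/0.69) ≈ 7.8458, y* = 7.8458^0.31 ≈ 1.8938, c* = (1−0.58)·1.8938 ≈ 0.7954.
Golden rule sets MPK = n+g+δ: 0.31·k^(0.31−1) = 0.14, so k_gold = (0.31/0.14)^(1/0.69) ≈ 3.1647.
y_gold = 3.1647^0.31 ≈ 1.4292, c_gold = y_gold − 0.14·k_gold ≈ 0.9862.
Gain: Δc = 0.9862 − 0.7954 ≈ 0.1908.

Δc ≈ 0.19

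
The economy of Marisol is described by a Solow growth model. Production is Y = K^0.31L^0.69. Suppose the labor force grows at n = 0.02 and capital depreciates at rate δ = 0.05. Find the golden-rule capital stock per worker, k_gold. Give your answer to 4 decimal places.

k_gold ≈ 8.6420

The effective depreciation rate is n + δ = 0.02 + 0.05 = 0.07.
Setting f'(k) = n+δ gives 0.31·k^(0.31−1) = 0.07, hence k_gold = (0.31/0.07)^(1/0.69) ≈ 8.6420.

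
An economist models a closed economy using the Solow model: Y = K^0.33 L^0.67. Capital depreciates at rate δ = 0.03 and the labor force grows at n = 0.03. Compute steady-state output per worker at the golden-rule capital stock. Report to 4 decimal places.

The effective depreciation rate is n + δ = 0.03 + 0.03 = 0.06.
Golden rule sets MPK = n+δ: 0.33·k^(0.33−1) = 0.06, so k_gold = (0.33/0.06)^(1/0.67) ≈ 12.7356.
Output: y_gold = k_gold^0.33 = 12.7356^0.33 ≈ 2.3156.

y_gold ≈ 2.3156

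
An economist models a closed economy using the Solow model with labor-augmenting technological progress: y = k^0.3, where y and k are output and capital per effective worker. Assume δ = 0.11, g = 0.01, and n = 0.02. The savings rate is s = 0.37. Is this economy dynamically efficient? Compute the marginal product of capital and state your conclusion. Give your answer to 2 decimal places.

Break-even investment rate: n + g + δ = 0.02 + 0.01 + 0.11 = 0.14.
Steady-state k*: s·k^0.3 = 0.14·k gives k* = (0.37/0.14)^(1/0.7) ≈ 4.0083.
MPK = 0.3·4.0083^(-0.7) ≈ 0.1135.
MPK < n+g+δ = 0.14, so the economy is dynamically inefficient (over-saving).

dynamically inefficient; MPK ≈ 0.11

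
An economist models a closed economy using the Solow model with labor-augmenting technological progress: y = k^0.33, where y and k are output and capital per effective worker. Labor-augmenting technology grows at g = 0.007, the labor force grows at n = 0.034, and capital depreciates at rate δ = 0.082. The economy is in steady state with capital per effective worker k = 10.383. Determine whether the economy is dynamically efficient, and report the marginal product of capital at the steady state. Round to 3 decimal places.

Capital per effective worker breaks even when investment replaces (n + g + δ)·k; here n + g + δ = 0.123.
MPK = 0.33·k^(0.33−1) = 0.33·10.383^(-0.67) ≈ 0.0688.
MPK < 0.123, so the economy is dynamically inefficient (over-saving).

dynamically inefficient; MPK ≈ 0.069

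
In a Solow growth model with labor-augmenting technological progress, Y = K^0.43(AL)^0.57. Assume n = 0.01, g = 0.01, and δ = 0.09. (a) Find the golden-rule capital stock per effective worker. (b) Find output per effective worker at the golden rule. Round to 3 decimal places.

Break-even investment rate: n + g + δ = 0.01 + 0.01 + 0.09 = 0.11.
Maximizing c = f(k) − (n+g+δ)·k gives f'(k) = n+g+δ, i.e. 0.43·k^(0.43−1) = 0.11, so k_gold = (0.43/0.11)^(1/0.57) ≈ 10.9328.
y_gold = 10.9328^0.43 ≈ 2.7968.

(a) k_gold ≈ 10.933; (b) y_gold ≈ 2.797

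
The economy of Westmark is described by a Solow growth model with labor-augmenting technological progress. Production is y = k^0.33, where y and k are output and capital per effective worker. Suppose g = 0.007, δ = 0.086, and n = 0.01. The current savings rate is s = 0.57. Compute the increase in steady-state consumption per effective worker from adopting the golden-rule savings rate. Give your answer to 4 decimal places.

Capital per effective worker breaks even when investment replaces (n + g + δ)·k; here n + g + δ = 0.103.
Current steady state (s = 0.57): k* = (0.57/0.103)^(1/0.67) ≈ 12.8532, y* = 12.8532^0.33 ≈ 2.3226, c* = (1−0.57)·2.3226 ≈ 0.9987.
At the golden rule the marginal product of capital equals n+g+δ: 0.33·k^(0.33−1) = 0.103. Solving, k_gold = (0.33/0.103)^(1/0.67) ≈ 5.6851.
y_gold = 5.6851^0.33 ≈ 1.7745, c_gold = y_gold − 0.103·k_gold ≈ 1.1889.
Gain: Δc = 1.1889 − 0.9987 ≈ 0.1902.

Δc ≈ 0.1902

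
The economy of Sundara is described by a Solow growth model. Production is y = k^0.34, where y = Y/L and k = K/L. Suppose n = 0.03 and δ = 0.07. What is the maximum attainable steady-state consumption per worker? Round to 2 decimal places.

n + δ = 0.03 + 0.07 = 0.1.
Golden rule sets MPK = n+δ: 0.34·k^(0.34−1) = 0.1, so k_gold = (0.34/0.1)^(1/0.66) ≈ 6.3866.
y_gold = 6.3866^0.34 ≈ 1.8784.
c_gold = y_gold − (n+δ)·k_gold = 1.8784 − 0.1·6.3866 ≈ 1.2398.

c_gold ≈ 1.24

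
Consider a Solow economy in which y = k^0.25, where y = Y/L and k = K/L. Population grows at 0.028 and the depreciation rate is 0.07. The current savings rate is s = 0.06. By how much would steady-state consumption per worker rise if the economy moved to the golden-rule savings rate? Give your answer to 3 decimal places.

Δc ≈ 0.227

Break-even investment rate: n + δ = 0.028 + 0.07 = 0.098.
Current steady state (s = 0.06): k* = (0.06/0.098)^(1/0.75) ≈ 0.5199, y* = 0.5199^0.25 ≈ 0.8491, c* = (1−0.06)·0.8491 ≈ 0.7982.
Setting f'(k) = n+δ gives 0.25·k^(0.25−1) = 0.098, hence k_gold = (0.25/0.098)^(1/0.75) ≈ 3.4857.
y_gold = 3.4857^0.25 ≈ 1.3664, c_gold = y_gold − 0.098·k_gold ≈ 1.0248.
Gain: Δc = 1.0248 − 0.7982 ≈ 0.2266.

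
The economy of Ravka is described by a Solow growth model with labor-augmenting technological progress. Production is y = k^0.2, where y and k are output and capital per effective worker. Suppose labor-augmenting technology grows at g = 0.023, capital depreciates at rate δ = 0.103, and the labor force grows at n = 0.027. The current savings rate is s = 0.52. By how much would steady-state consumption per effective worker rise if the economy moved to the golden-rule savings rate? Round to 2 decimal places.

n + g + δ = 0.027 + 0.023 + 0.103 = 0.153.
Current steady state (s = 0.52): k* = (0.52/0.153)^(1/0.8) ≈ 4.6147, y* = 4.6147^0.2 ≈ 1.3578, c* = (1−0.52)·1.3578 ≈ 0.6517.
At the golden rule the marginal product of capital equals n+g+δ: 0.2·k^(0.2−1) = 0.153. Solving, k_gold = (0.2/0.153)^(1/0.8) ≈ 1.3977.
y_gold = 1.3977^0.2 ≈ 1.0693, c_gold = y_gold − 0.153·k_gold ≈ 0.8554.
Gain: Δc = 0.8554 − 0.6517 ≈ 0.2037.

Δc ≈ 0.20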